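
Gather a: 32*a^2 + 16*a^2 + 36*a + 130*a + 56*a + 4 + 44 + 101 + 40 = 48*a^2 + 222*a + 189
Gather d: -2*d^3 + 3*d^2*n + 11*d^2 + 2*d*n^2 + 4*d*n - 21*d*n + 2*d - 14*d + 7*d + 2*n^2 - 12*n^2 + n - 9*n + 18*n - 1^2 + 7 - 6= -2*d^3 + d^2*(3*n + 11) + d*(2*n^2 - 17*n - 5) - 10*n^2 + 10*n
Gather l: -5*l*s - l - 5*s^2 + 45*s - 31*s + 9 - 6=l*(-5*s - 1) - 5*s^2 + 14*s + 3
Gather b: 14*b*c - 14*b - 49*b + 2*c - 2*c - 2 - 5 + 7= b*(14*c - 63)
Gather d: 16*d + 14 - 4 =16*d + 10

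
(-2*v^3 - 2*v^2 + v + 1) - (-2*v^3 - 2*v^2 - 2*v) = 3*v + 1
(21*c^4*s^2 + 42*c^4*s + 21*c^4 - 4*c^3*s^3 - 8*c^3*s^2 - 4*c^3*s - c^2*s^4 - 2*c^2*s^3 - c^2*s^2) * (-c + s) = -21*c^5*s^2 - 42*c^5*s - 21*c^5 + 25*c^4*s^3 + 50*c^4*s^2 + 25*c^4*s - 3*c^3*s^4 - 6*c^3*s^3 - 3*c^3*s^2 - c^2*s^5 - 2*c^2*s^4 - c^2*s^3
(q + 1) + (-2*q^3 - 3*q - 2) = -2*q^3 - 2*q - 1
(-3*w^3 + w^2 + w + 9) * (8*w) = -24*w^4 + 8*w^3 + 8*w^2 + 72*w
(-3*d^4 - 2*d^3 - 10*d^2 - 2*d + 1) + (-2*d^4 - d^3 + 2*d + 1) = -5*d^4 - 3*d^3 - 10*d^2 + 2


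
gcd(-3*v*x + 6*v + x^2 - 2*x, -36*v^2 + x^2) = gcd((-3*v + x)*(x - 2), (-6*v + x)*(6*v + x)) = 1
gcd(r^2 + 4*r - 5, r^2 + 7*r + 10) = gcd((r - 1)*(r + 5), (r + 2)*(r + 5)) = r + 5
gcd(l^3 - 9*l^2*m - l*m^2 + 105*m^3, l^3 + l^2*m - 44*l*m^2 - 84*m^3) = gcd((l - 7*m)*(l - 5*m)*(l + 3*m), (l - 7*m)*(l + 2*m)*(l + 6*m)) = l - 7*m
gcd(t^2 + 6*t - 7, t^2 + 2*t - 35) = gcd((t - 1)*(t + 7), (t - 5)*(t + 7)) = t + 7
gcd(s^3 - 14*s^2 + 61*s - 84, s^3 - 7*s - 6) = s - 3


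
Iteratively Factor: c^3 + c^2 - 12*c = (c)*(c^2 + c - 12) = c*(c + 4)*(c - 3)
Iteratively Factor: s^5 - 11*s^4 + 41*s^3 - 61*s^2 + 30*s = (s - 3)*(s^4 - 8*s^3 + 17*s^2 - 10*s) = s*(s - 3)*(s^3 - 8*s^2 + 17*s - 10) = s*(s - 3)*(s - 1)*(s^2 - 7*s + 10) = s*(s - 3)*(s - 2)*(s - 1)*(s - 5)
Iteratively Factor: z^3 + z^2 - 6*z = (z + 3)*(z^2 - 2*z) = z*(z + 3)*(z - 2)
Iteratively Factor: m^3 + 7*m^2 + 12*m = (m + 4)*(m^2 + 3*m) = (m + 3)*(m + 4)*(m)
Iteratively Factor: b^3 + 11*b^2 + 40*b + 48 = (b + 3)*(b^2 + 8*b + 16) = (b + 3)*(b + 4)*(b + 4)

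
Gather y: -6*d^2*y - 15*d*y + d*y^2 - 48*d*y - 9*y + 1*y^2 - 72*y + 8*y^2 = y^2*(d + 9) + y*(-6*d^2 - 63*d - 81)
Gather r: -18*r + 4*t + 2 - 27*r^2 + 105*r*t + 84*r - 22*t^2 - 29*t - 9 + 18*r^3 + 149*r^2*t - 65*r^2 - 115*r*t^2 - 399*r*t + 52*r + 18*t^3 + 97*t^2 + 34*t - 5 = 18*r^3 + r^2*(149*t - 92) + r*(-115*t^2 - 294*t + 118) + 18*t^3 + 75*t^2 + 9*t - 12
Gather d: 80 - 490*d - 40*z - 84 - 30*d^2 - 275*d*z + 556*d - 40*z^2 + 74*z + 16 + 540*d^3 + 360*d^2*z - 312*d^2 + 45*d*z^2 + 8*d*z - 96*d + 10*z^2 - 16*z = 540*d^3 + d^2*(360*z - 342) + d*(45*z^2 - 267*z - 30) - 30*z^2 + 18*z + 12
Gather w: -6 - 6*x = -6*x - 6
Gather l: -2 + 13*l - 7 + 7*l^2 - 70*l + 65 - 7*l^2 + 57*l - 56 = 0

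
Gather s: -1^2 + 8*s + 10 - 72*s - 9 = -64*s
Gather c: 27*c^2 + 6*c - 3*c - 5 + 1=27*c^2 + 3*c - 4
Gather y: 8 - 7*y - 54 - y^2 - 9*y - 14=-y^2 - 16*y - 60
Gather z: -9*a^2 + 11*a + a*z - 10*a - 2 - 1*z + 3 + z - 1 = -9*a^2 + a*z + a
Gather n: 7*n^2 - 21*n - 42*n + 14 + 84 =7*n^2 - 63*n + 98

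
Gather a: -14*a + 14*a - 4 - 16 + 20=0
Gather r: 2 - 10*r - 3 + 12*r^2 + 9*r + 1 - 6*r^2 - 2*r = 6*r^2 - 3*r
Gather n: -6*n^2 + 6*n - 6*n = -6*n^2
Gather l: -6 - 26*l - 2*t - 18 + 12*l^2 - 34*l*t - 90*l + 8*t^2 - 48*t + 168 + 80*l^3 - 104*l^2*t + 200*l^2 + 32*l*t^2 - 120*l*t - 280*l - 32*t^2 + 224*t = 80*l^3 + l^2*(212 - 104*t) + l*(32*t^2 - 154*t - 396) - 24*t^2 + 174*t + 144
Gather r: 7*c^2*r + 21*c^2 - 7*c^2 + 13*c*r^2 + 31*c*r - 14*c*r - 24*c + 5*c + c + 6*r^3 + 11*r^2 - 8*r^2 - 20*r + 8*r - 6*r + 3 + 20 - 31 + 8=14*c^2 - 18*c + 6*r^3 + r^2*(13*c + 3) + r*(7*c^2 + 17*c - 18)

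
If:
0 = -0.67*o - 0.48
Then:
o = -0.72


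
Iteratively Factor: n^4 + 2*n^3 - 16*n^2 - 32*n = (n + 4)*(n^3 - 2*n^2 - 8*n) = n*(n + 4)*(n^2 - 2*n - 8) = n*(n - 4)*(n + 4)*(n + 2)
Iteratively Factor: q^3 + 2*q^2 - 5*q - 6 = (q - 2)*(q^2 + 4*q + 3) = (q - 2)*(q + 3)*(q + 1)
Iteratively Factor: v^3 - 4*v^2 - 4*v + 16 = (v + 2)*(v^2 - 6*v + 8) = (v - 2)*(v + 2)*(v - 4)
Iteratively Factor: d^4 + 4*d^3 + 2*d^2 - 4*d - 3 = (d + 1)*(d^3 + 3*d^2 - d - 3) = (d - 1)*(d + 1)*(d^2 + 4*d + 3) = (d - 1)*(d + 1)*(d + 3)*(d + 1)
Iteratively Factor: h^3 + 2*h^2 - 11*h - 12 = (h - 3)*(h^2 + 5*h + 4) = (h - 3)*(h + 4)*(h + 1)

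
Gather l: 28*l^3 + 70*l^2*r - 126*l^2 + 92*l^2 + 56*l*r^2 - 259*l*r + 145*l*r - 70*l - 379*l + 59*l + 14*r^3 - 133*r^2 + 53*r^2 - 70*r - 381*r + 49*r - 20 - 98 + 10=28*l^3 + l^2*(70*r - 34) + l*(56*r^2 - 114*r - 390) + 14*r^3 - 80*r^2 - 402*r - 108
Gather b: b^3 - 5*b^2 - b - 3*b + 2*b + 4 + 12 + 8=b^3 - 5*b^2 - 2*b + 24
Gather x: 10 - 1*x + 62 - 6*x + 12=84 - 7*x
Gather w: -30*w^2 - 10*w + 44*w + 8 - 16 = -30*w^2 + 34*w - 8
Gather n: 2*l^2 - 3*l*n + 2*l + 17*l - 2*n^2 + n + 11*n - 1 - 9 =2*l^2 + 19*l - 2*n^2 + n*(12 - 3*l) - 10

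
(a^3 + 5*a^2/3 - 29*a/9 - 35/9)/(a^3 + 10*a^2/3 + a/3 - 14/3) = (a^2 - 2*a/3 - 5/3)/(a^2 + a - 2)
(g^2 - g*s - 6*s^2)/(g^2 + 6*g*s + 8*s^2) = (g - 3*s)/(g + 4*s)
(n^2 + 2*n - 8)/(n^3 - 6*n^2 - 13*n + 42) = (n + 4)/(n^2 - 4*n - 21)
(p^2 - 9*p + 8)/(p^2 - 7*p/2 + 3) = 2*(p^2 - 9*p + 8)/(2*p^2 - 7*p + 6)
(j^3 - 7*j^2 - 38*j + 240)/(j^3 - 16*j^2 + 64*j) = (j^2 + j - 30)/(j*(j - 8))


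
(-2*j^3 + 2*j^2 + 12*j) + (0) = -2*j^3 + 2*j^2 + 12*j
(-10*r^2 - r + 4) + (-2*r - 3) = -10*r^2 - 3*r + 1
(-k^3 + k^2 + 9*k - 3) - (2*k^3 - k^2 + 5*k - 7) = -3*k^3 + 2*k^2 + 4*k + 4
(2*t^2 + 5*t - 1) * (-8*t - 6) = -16*t^3 - 52*t^2 - 22*t + 6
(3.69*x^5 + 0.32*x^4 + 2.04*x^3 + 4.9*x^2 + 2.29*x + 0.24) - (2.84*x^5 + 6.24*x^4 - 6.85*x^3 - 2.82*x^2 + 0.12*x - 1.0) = 0.85*x^5 - 5.92*x^4 + 8.89*x^3 + 7.72*x^2 + 2.17*x + 1.24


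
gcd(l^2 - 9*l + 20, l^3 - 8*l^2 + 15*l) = l - 5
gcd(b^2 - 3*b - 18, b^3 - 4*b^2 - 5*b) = 1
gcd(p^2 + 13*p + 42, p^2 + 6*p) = p + 6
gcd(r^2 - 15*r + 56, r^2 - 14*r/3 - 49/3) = r - 7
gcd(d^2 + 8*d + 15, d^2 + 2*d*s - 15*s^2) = 1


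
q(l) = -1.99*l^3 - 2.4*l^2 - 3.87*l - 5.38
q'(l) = -5.97*l^2 - 4.8*l - 3.87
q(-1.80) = 5.42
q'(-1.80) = -14.57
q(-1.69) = 3.91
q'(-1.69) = -12.81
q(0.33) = -6.99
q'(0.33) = -6.10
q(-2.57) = 22.49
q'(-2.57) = -30.97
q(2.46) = -59.05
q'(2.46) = -51.81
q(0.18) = -6.17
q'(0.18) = -4.93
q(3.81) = -165.02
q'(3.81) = -108.82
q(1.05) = -14.39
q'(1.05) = -15.49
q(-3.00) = 38.36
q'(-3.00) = -43.20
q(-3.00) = 38.36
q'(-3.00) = -43.20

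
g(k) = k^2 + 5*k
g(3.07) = 24.77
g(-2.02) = -6.02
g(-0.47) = -2.13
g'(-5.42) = -5.84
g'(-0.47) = 4.06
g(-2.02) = -6.02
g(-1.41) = -5.06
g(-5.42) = 2.28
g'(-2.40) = 0.20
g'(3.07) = 11.14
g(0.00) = 0.00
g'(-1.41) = 2.18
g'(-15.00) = -25.00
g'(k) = 2*k + 5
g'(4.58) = 14.16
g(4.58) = 43.88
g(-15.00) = 150.00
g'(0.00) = 5.00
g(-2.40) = -6.24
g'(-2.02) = 0.96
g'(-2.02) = 0.96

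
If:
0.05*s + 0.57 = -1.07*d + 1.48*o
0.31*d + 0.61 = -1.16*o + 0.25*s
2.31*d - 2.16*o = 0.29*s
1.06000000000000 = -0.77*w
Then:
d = -2.16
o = -1.40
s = -6.74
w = -1.38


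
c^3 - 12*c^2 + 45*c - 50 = (c - 5)^2*(c - 2)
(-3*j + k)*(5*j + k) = -15*j^2 + 2*j*k + k^2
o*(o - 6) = o^2 - 6*o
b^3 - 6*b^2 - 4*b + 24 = (b - 6)*(b - 2)*(b + 2)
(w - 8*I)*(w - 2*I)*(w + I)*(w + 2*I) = w^4 - 7*I*w^3 + 12*w^2 - 28*I*w + 32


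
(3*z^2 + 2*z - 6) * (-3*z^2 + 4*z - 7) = -9*z^4 + 6*z^3 + 5*z^2 - 38*z + 42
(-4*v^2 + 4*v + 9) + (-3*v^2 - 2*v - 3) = -7*v^2 + 2*v + 6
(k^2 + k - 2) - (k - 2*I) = k^2 - 2 + 2*I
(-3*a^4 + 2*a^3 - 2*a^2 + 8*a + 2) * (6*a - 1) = -18*a^5 + 15*a^4 - 14*a^3 + 50*a^2 + 4*a - 2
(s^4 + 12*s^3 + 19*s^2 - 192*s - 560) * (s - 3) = s^5 + 9*s^4 - 17*s^3 - 249*s^2 + 16*s + 1680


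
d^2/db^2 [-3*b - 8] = 0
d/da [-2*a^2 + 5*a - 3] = 5 - 4*a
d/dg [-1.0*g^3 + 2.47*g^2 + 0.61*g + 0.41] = -3.0*g^2 + 4.94*g + 0.61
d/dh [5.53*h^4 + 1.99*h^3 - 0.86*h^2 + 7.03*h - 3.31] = 22.12*h^3 + 5.97*h^2 - 1.72*h + 7.03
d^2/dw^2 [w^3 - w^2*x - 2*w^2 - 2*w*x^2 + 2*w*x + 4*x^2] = 6*w - 2*x - 4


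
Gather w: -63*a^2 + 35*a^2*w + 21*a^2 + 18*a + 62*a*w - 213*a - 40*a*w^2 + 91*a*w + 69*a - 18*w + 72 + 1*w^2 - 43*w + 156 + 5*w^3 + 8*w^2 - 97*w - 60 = -42*a^2 - 126*a + 5*w^3 + w^2*(9 - 40*a) + w*(35*a^2 + 153*a - 158) + 168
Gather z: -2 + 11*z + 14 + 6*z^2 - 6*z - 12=6*z^2 + 5*z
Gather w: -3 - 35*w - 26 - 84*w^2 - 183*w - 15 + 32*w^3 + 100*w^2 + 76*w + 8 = 32*w^3 + 16*w^2 - 142*w - 36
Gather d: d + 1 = d + 1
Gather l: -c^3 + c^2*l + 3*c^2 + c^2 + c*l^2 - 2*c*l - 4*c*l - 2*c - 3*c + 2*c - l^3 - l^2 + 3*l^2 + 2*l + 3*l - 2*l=-c^3 + 4*c^2 - 3*c - l^3 + l^2*(c + 2) + l*(c^2 - 6*c + 3)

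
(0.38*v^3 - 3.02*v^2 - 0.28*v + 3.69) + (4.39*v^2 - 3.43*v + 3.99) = 0.38*v^3 + 1.37*v^2 - 3.71*v + 7.68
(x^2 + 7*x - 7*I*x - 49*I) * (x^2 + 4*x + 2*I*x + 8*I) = x^4 + 11*x^3 - 5*I*x^3 + 42*x^2 - 55*I*x^2 + 154*x - 140*I*x + 392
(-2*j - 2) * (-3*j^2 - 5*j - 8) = 6*j^3 + 16*j^2 + 26*j + 16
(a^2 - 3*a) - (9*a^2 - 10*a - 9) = -8*a^2 + 7*a + 9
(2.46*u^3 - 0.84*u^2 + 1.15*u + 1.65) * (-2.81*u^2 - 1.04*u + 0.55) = -6.9126*u^5 - 0.198*u^4 - 1.0049*u^3 - 6.2945*u^2 - 1.0835*u + 0.9075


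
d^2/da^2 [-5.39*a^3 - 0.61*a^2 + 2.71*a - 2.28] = -32.34*a - 1.22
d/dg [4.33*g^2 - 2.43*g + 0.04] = 8.66*g - 2.43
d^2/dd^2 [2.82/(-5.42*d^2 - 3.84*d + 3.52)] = (165.682896*d^2 + 117.384192*d - 2.82*(10.84*d + 3.84)*(21.68*d + 7.68) - 107.602176)/(5.42*d^2 + 3.84*d - 3.52)^3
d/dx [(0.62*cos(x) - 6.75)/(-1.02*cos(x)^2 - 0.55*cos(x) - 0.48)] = (-0.6324*cos(x)^2 + 13.77*cos(x) + 4.0101)*sin(x)/(1.0404*cos(x)^4 + 1.122*cos(x)^3 + 1.2817*cos(x)^2 + 0.528*cos(x) + 0.2304)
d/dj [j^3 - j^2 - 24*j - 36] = 3*j^2 - 2*j - 24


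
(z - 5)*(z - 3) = z^2 - 8*z + 15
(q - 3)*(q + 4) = q^2 + q - 12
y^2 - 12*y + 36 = (y - 6)^2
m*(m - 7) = m^2 - 7*m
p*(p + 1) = p^2 + p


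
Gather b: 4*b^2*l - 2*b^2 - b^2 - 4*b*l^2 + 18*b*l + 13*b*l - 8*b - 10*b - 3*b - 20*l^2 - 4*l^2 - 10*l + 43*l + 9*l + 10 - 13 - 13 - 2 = b^2*(4*l - 3) + b*(-4*l^2 + 31*l - 21) - 24*l^2 + 42*l - 18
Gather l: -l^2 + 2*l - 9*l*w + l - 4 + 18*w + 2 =-l^2 + l*(3 - 9*w) + 18*w - 2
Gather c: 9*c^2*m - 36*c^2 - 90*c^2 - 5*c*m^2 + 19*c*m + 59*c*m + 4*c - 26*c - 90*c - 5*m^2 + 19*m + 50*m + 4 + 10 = c^2*(9*m - 126) + c*(-5*m^2 + 78*m - 112) - 5*m^2 + 69*m + 14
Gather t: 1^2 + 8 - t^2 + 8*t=-t^2 + 8*t + 9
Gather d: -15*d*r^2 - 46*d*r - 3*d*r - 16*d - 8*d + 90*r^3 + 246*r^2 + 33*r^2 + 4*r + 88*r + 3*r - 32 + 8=d*(-15*r^2 - 49*r - 24) + 90*r^3 + 279*r^2 + 95*r - 24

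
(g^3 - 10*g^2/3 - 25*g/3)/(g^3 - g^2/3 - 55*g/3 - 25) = g/(g + 3)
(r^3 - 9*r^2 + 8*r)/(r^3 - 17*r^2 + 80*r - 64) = r/(r - 8)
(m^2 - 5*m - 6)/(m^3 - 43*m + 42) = (m + 1)/(m^2 + 6*m - 7)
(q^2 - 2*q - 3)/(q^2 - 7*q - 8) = (q - 3)/(q - 8)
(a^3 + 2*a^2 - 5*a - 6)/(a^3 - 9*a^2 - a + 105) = (a^2 - a - 2)/(a^2 - 12*a + 35)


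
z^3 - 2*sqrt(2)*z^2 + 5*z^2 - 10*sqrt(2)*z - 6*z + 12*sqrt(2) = (z - 1)*(z + 6)*(z - 2*sqrt(2))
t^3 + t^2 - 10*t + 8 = (t - 2)*(t - 1)*(t + 4)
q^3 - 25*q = q*(q - 5)*(q + 5)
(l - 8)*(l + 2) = l^2 - 6*l - 16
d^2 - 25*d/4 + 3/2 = (d - 6)*(d - 1/4)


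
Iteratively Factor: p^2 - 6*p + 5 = (p - 5)*(p - 1)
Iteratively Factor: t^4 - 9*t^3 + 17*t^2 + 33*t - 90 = (t + 2)*(t^3 - 11*t^2 + 39*t - 45) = (t - 3)*(t + 2)*(t^2 - 8*t + 15) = (t - 5)*(t - 3)*(t + 2)*(t - 3)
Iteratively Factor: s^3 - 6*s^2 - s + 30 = (s - 3)*(s^2 - 3*s - 10) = (s - 3)*(s + 2)*(s - 5)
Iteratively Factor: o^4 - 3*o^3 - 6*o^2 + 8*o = (o + 2)*(o^3 - 5*o^2 + 4*o) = (o - 4)*(o + 2)*(o^2 - o) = o*(o - 4)*(o + 2)*(o - 1)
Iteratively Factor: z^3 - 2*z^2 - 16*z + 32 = (z + 4)*(z^2 - 6*z + 8) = (z - 2)*(z + 4)*(z - 4)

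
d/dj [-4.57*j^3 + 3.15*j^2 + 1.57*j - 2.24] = -13.71*j^2 + 6.3*j + 1.57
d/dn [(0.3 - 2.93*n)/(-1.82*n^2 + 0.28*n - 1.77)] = (-5.3326*n^2 + 1.092*n + 5.1021)/(3.3124*n^4 - 1.0192*n^3 + 6.5212*n^2 - 0.9912*n + 3.1329)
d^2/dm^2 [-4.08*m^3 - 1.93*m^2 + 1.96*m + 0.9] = -24.48*m - 3.86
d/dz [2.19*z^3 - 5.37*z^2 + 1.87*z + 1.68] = 6.57*z^2 - 10.74*z + 1.87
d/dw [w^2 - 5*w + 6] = 2*w - 5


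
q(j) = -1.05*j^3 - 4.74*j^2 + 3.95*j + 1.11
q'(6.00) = -166.33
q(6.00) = -372.63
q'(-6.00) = -52.57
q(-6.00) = 33.57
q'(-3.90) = -6.99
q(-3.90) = -24.11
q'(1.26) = -13.00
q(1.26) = -3.54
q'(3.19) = -58.35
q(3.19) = -68.61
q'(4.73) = -111.37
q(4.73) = -197.37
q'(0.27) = 1.16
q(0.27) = 1.81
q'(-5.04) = -28.29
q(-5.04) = -4.78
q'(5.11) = -126.75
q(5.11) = -242.58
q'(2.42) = -37.44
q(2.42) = -31.97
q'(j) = -3.15*j^2 - 9.48*j + 3.95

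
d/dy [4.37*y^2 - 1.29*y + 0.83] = 8.74*y - 1.29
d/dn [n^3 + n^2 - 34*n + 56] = 3*n^2 + 2*n - 34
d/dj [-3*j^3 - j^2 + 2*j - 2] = -9*j^2 - 2*j + 2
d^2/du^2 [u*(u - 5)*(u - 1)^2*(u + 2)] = 20*u^3 - 60*u^2 - 18*u + 34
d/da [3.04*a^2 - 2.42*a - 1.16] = 6.08*a - 2.42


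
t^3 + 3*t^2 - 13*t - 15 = (t - 3)*(t + 1)*(t + 5)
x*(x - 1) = x^2 - x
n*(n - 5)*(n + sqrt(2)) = n^3 - 5*n^2 + sqrt(2)*n^2 - 5*sqrt(2)*n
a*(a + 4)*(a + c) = a^3 + a^2*c + 4*a^2 + 4*a*c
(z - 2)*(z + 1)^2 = z^3 - 3*z - 2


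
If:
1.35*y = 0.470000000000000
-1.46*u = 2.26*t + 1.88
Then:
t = -0.646017699115044*u - 0.831858407079646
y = 0.35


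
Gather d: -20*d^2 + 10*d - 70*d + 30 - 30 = -20*d^2 - 60*d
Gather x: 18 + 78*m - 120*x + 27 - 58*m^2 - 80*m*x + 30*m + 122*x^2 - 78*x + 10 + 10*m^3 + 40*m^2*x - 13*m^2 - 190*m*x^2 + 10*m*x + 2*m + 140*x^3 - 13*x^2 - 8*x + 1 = 10*m^3 - 71*m^2 + 110*m + 140*x^3 + x^2*(109 - 190*m) + x*(40*m^2 - 70*m - 206) + 56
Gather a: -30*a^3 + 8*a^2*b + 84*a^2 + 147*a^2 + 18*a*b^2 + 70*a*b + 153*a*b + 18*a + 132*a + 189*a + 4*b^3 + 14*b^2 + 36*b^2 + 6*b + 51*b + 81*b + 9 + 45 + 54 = -30*a^3 + a^2*(8*b + 231) + a*(18*b^2 + 223*b + 339) + 4*b^3 + 50*b^2 + 138*b + 108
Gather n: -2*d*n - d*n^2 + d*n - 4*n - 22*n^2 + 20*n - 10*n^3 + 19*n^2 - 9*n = -10*n^3 + n^2*(-d - 3) + n*(7 - d)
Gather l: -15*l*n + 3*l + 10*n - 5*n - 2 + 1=l*(3 - 15*n) + 5*n - 1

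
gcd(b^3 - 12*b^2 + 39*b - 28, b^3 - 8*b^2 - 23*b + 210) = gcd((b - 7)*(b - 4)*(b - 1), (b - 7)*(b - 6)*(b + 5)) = b - 7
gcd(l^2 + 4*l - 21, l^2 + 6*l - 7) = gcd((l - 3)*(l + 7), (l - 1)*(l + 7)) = l + 7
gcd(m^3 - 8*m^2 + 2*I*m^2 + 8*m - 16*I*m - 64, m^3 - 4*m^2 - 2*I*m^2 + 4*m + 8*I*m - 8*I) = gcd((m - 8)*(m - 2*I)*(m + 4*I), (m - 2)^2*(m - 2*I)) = m - 2*I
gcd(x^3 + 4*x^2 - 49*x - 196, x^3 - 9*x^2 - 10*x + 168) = x^2 - 3*x - 28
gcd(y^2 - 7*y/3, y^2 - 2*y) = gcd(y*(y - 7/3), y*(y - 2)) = y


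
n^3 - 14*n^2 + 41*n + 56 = (n - 8)*(n - 7)*(n + 1)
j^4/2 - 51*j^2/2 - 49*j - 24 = (j/2 + 1/2)*(j - 8)*(j + 1)*(j + 6)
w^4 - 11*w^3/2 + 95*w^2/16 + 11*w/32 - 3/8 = (w - 4)*(w - 3/2)*(w - 1/4)*(w + 1/4)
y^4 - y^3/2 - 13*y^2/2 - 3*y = y*(y - 3)*(y + 1/2)*(y + 2)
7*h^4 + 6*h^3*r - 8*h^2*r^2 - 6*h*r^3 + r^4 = (-7*h + r)*(-h + r)*(h + r)^2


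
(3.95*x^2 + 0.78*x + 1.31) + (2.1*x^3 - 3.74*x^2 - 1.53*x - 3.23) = 2.1*x^3 + 0.21*x^2 - 0.75*x - 1.92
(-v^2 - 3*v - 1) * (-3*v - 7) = 3*v^3 + 16*v^2 + 24*v + 7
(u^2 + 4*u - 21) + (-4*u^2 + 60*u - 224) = -3*u^2 + 64*u - 245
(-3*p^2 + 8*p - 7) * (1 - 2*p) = 6*p^3 - 19*p^2 + 22*p - 7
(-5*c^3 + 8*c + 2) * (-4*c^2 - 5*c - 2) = 20*c^5 + 25*c^4 - 22*c^3 - 48*c^2 - 26*c - 4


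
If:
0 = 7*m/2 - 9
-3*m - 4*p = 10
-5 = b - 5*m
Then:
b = 55/7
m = 18/7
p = -31/7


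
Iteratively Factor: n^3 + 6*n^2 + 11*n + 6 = (n + 2)*(n^2 + 4*n + 3) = (n + 1)*(n + 2)*(n + 3)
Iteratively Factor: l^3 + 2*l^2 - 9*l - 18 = (l - 3)*(l^2 + 5*l + 6) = (l - 3)*(l + 3)*(l + 2)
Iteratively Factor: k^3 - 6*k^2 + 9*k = (k)*(k^2 - 6*k + 9) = k*(k - 3)*(k - 3)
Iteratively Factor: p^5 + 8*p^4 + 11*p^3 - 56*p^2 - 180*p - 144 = (p + 2)*(p^4 + 6*p^3 - p^2 - 54*p - 72) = (p + 2)^2*(p^3 + 4*p^2 - 9*p - 36) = (p + 2)^2*(p + 3)*(p^2 + p - 12) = (p - 3)*(p + 2)^2*(p + 3)*(p + 4)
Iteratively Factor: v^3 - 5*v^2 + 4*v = (v)*(v^2 - 5*v + 4) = v*(v - 4)*(v - 1)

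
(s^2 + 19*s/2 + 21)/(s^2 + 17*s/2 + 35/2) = (s + 6)/(s + 5)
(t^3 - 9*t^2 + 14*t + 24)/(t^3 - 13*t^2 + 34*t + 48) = (t - 4)/(t - 8)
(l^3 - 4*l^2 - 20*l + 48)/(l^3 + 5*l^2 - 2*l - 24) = (l - 6)/(l + 3)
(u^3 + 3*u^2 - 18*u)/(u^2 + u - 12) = u*(u + 6)/(u + 4)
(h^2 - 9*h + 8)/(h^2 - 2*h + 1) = (h - 8)/(h - 1)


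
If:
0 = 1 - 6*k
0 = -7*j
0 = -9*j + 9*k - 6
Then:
No Solution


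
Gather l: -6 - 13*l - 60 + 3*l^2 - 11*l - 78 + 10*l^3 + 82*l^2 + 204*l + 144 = 10*l^3 + 85*l^2 + 180*l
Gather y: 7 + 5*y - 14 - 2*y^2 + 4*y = -2*y^2 + 9*y - 7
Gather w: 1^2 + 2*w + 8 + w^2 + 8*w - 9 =w^2 + 10*w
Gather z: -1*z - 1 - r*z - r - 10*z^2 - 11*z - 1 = -r - 10*z^2 + z*(-r - 12) - 2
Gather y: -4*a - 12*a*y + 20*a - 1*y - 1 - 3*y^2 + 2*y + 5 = 16*a - 3*y^2 + y*(1 - 12*a) + 4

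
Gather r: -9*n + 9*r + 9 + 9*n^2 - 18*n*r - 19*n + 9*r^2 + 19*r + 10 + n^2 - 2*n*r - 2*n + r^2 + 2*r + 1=10*n^2 - 30*n + 10*r^2 + r*(30 - 20*n) + 20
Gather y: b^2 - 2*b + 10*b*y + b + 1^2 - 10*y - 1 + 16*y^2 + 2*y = b^2 - b + 16*y^2 + y*(10*b - 8)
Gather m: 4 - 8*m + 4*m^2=4*m^2 - 8*m + 4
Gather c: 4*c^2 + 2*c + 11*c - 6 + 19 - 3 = 4*c^2 + 13*c + 10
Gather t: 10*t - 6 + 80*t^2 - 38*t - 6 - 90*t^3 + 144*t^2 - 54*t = -90*t^3 + 224*t^2 - 82*t - 12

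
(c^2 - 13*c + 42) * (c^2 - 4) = c^4 - 13*c^3 + 38*c^2 + 52*c - 168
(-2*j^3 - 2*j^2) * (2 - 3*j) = 6*j^4 + 2*j^3 - 4*j^2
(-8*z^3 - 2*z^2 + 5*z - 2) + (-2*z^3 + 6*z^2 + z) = -10*z^3 + 4*z^2 + 6*z - 2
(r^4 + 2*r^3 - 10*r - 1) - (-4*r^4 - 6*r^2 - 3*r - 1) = 5*r^4 + 2*r^3 + 6*r^2 - 7*r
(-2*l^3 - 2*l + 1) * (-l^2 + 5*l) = 2*l^5 - 10*l^4 + 2*l^3 - 11*l^2 + 5*l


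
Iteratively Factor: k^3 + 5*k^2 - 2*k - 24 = (k + 4)*(k^2 + k - 6) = (k - 2)*(k + 4)*(k + 3)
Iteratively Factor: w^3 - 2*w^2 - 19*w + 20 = (w - 1)*(w^2 - w - 20) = (w - 5)*(w - 1)*(w + 4)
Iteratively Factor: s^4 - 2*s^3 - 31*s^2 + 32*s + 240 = (s - 5)*(s^3 + 3*s^2 - 16*s - 48) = (s - 5)*(s + 4)*(s^2 - s - 12) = (s - 5)*(s - 4)*(s + 4)*(s + 3)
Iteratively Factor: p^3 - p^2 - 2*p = (p)*(p^2 - p - 2) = p*(p - 2)*(p + 1)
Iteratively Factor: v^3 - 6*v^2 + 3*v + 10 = (v - 2)*(v^2 - 4*v - 5) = (v - 5)*(v - 2)*(v + 1)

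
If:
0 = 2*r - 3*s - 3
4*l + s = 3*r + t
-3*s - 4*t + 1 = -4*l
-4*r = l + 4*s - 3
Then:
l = 157/131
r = 114/131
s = -55/131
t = 231/131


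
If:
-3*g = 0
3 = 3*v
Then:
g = 0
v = 1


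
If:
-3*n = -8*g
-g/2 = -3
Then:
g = 6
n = 16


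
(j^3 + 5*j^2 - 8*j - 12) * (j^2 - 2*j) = j^5 + 3*j^4 - 18*j^3 + 4*j^2 + 24*j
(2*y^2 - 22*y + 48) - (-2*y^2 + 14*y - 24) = 4*y^2 - 36*y + 72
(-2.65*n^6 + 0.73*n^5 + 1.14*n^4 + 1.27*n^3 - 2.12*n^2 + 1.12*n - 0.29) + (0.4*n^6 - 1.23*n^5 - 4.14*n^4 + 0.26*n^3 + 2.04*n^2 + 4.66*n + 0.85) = -2.25*n^6 - 0.5*n^5 - 3.0*n^4 + 1.53*n^3 - 0.0800000000000001*n^2 + 5.78*n + 0.56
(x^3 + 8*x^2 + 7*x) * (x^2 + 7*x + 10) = x^5 + 15*x^4 + 73*x^3 + 129*x^2 + 70*x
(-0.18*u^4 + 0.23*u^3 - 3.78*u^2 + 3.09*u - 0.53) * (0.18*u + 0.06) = -0.0324*u^5 + 0.0306*u^4 - 0.6666*u^3 + 0.3294*u^2 + 0.09*u - 0.0318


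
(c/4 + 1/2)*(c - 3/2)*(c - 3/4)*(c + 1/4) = c^4/4 - 55*c^2/64 + 45*c/128 + 9/64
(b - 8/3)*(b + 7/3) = b^2 - b/3 - 56/9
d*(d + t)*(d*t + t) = d^3*t + d^2*t^2 + d^2*t + d*t^2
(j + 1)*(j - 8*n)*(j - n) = j^3 - 9*j^2*n + j^2 + 8*j*n^2 - 9*j*n + 8*n^2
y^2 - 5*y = y*(y - 5)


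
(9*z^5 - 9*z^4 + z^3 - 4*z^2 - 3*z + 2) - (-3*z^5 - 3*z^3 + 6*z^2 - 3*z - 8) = 12*z^5 - 9*z^4 + 4*z^3 - 10*z^2 + 10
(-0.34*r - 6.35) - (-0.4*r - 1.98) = 0.06*r - 4.37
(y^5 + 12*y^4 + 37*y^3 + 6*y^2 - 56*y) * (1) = y^5 + 12*y^4 + 37*y^3 + 6*y^2 - 56*y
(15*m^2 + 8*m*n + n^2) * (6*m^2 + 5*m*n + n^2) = 90*m^4 + 123*m^3*n + 61*m^2*n^2 + 13*m*n^3 + n^4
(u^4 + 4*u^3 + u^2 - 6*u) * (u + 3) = u^5 + 7*u^4 + 13*u^3 - 3*u^2 - 18*u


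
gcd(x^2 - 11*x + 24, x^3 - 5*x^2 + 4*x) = 1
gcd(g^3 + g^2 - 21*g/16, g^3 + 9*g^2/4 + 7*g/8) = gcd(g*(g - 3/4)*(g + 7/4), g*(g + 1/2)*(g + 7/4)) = g^2 + 7*g/4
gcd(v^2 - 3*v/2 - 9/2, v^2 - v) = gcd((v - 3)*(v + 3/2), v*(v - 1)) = 1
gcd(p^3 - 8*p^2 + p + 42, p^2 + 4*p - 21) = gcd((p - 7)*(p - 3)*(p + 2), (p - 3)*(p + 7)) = p - 3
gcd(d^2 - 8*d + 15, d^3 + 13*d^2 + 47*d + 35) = 1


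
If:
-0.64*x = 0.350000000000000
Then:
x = -0.55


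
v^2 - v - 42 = (v - 7)*(v + 6)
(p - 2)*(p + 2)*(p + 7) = p^3 + 7*p^2 - 4*p - 28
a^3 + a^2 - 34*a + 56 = (a - 4)*(a - 2)*(a + 7)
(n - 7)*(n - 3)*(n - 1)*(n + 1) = n^4 - 10*n^3 + 20*n^2 + 10*n - 21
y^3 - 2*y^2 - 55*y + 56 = (y - 8)*(y - 1)*(y + 7)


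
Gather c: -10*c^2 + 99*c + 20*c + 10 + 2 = -10*c^2 + 119*c + 12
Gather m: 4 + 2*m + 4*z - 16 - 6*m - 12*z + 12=-4*m - 8*z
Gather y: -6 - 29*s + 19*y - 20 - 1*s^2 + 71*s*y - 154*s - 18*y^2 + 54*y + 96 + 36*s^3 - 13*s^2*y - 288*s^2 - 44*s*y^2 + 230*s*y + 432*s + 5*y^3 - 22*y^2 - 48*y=36*s^3 - 289*s^2 + 249*s + 5*y^3 + y^2*(-44*s - 40) + y*(-13*s^2 + 301*s + 25) + 70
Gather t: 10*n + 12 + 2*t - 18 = 10*n + 2*t - 6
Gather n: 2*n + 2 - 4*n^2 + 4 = -4*n^2 + 2*n + 6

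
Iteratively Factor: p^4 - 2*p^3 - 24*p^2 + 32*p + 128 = (p - 4)*(p^3 + 2*p^2 - 16*p - 32) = (p - 4)*(p + 4)*(p^2 - 2*p - 8) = (p - 4)^2*(p + 4)*(p + 2)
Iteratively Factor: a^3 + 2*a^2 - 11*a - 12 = (a + 4)*(a^2 - 2*a - 3) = (a - 3)*(a + 4)*(a + 1)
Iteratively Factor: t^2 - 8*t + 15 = (t - 5)*(t - 3)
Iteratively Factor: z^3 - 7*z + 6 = (z + 3)*(z^2 - 3*z + 2) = (z - 2)*(z + 3)*(z - 1)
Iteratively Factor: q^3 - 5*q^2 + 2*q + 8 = (q - 2)*(q^2 - 3*q - 4) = (q - 2)*(q + 1)*(q - 4)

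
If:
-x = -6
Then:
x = 6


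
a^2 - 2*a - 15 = (a - 5)*(a + 3)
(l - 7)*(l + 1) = l^2 - 6*l - 7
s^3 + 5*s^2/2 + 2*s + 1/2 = (s + 1/2)*(s + 1)^2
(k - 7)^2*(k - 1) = k^3 - 15*k^2 + 63*k - 49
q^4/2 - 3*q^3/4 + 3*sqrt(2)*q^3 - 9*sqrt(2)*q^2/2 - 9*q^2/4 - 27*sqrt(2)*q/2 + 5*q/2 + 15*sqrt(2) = (q/2 + 1)*(q - 5/2)*(q - 1)*(q + 6*sqrt(2))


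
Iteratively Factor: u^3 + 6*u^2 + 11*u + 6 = (u + 3)*(u^2 + 3*u + 2) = (u + 1)*(u + 3)*(u + 2)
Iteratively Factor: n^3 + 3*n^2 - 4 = (n + 2)*(n^2 + n - 2) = (n - 1)*(n + 2)*(n + 2)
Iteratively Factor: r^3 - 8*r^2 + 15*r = (r - 3)*(r^2 - 5*r) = (r - 5)*(r - 3)*(r)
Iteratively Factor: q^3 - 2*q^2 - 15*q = (q + 3)*(q^2 - 5*q) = (q - 5)*(q + 3)*(q)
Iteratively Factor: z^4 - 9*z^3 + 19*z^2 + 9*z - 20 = (z - 4)*(z^3 - 5*z^2 - z + 5) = (z - 4)*(z + 1)*(z^2 - 6*z + 5) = (z - 5)*(z - 4)*(z + 1)*(z - 1)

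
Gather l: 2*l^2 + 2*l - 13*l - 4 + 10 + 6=2*l^2 - 11*l + 12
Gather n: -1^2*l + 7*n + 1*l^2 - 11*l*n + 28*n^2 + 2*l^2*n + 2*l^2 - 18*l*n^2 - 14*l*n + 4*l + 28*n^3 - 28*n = 3*l^2 + 3*l + 28*n^3 + n^2*(28 - 18*l) + n*(2*l^2 - 25*l - 21)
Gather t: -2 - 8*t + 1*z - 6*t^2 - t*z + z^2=-6*t^2 + t*(-z - 8) + z^2 + z - 2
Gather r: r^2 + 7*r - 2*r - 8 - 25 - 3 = r^2 + 5*r - 36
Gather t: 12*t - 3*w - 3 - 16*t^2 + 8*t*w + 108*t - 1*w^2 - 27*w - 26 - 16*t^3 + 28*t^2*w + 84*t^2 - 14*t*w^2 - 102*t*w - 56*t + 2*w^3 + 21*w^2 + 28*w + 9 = -16*t^3 + t^2*(28*w + 68) + t*(-14*w^2 - 94*w + 64) + 2*w^3 + 20*w^2 - 2*w - 20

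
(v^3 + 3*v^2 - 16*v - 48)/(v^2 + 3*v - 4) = (v^2 - v - 12)/(v - 1)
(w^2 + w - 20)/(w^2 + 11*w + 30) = (w - 4)/(w + 6)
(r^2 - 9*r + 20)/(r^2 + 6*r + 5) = (r^2 - 9*r + 20)/(r^2 + 6*r + 5)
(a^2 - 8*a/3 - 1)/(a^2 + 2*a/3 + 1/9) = 3*(a - 3)/(3*a + 1)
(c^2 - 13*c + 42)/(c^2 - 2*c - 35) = (c - 6)/(c + 5)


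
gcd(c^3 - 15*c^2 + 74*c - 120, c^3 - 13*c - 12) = c - 4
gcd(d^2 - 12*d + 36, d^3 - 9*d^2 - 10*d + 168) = d - 6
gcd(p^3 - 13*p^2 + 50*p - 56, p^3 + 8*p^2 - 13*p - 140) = p - 4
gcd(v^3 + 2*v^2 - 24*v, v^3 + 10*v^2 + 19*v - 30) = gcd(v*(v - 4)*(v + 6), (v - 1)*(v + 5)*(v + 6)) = v + 6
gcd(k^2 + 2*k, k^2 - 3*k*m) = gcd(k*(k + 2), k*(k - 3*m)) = k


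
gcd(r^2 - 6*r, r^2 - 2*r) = r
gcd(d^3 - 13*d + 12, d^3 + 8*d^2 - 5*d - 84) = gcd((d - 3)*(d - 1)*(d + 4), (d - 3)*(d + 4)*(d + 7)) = d^2 + d - 12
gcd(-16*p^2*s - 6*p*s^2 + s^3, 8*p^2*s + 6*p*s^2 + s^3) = 2*p*s + s^2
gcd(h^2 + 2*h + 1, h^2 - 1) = h + 1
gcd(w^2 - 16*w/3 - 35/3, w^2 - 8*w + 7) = w - 7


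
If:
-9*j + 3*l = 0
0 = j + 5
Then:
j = -5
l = -15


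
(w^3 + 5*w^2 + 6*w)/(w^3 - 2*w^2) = (w^2 + 5*w + 6)/(w*(w - 2))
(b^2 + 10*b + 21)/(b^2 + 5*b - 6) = (b^2 + 10*b + 21)/(b^2 + 5*b - 6)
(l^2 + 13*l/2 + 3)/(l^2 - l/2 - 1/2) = (l + 6)/(l - 1)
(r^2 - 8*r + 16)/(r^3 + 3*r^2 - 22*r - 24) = (r - 4)/(r^2 + 7*r + 6)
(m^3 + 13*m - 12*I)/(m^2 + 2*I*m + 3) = (m^2 + I*m + 12)/(m + 3*I)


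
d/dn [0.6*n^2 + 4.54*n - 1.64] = 1.2*n + 4.54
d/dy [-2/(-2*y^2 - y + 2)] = 2*(-4*y - 1)/(2*y^2 + y - 2)^2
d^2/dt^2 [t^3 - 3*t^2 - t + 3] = 6*t - 6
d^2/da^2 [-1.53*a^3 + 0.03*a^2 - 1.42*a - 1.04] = 0.06 - 9.18*a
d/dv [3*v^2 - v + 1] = 6*v - 1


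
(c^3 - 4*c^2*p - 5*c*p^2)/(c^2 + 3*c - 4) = c*(c^2 - 4*c*p - 5*p^2)/(c^2 + 3*c - 4)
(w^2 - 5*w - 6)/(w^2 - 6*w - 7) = (w - 6)/(w - 7)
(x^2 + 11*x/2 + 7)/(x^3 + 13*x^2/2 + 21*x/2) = (x + 2)/(x*(x + 3))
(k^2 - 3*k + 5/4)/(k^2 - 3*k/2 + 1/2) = (k - 5/2)/(k - 1)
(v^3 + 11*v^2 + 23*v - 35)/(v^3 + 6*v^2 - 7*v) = (v + 5)/v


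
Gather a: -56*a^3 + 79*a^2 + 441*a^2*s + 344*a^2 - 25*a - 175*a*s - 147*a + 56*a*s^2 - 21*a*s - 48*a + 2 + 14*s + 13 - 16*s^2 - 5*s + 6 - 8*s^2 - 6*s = -56*a^3 + a^2*(441*s + 423) + a*(56*s^2 - 196*s - 220) - 24*s^2 + 3*s + 21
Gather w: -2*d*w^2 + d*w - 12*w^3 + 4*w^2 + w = -12*w^3 + w^2*(4 - 2*d) + w*(d + 1)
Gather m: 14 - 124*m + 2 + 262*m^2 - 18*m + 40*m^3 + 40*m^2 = 40*m^3 + 302*m^2 - 142*m + 16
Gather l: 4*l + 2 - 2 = 4*l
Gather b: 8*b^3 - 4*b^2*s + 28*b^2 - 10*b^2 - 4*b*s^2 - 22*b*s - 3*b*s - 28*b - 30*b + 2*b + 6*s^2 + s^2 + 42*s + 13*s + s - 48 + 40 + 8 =8*b^3 + b^2*(18 - 4*s) + b*(-4*s^2 - 25*s - 56) + 7*s^2 + 56*s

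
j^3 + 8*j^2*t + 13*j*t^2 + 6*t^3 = (j + t)^2*(j + 6*t)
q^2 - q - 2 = (q - 2)*(q + 1)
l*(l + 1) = l^2 + l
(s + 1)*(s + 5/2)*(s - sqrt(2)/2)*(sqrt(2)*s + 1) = sqrt(2)*s^4 + 7*sqrt(2)*s^3/2 + 2*sqrt(2)*s^2 - 7*sqrt(2)*s/4 - 5*sqrt(2)/4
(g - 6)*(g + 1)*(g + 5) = g^3 - 31*g - 30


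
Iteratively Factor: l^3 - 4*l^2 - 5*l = (l)*(l^2 - 4*l - 5) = l*(l + 1)*(l - 5)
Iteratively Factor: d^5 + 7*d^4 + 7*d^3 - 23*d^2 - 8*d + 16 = (d - 1)*(d^4 + 8*d^3 + 15*d^2 - 8*d - 16) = (d - 1)*(d + 1)*(d^3 + 7*d^2 + 8*d - 16) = (d - 1)*(d + 1)*(d + 4)*(d^2 + 3*d - 4) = (d - 1)*(d + 1)*(d + 4)^2*(d - 1)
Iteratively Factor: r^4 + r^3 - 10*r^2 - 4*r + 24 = (r + 3)*(r^3 - 2*r^2 - 4*r + 8) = (r + 2)*(r + 3)*(r^2 - 4*r + 4) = (r - 2)*(r + 2)*(r + 3)*(r - 2)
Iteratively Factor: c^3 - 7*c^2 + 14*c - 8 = (c - 1)*(c^2 - 6*c + 8) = (c - 2)*(c - 1)*(c - 4)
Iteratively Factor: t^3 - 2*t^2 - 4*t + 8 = (t - 2)*(t^2 - 4) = (t - 2)^2*(t + 2)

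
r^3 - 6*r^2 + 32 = (r - 4)^2*(r + 2)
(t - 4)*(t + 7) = t^2 + 3*t - 28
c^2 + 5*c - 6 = (c - 1)*(c + 6)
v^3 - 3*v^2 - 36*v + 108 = (v - 6)*(v - 3)*(v + 6)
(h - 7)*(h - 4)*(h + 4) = h^3 - 7*h^2 - 16*h + 112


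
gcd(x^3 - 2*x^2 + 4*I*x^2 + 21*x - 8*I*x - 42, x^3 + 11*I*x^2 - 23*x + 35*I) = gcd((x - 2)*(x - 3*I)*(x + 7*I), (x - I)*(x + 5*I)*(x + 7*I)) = x + 7*I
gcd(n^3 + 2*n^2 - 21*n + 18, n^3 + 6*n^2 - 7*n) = n - 1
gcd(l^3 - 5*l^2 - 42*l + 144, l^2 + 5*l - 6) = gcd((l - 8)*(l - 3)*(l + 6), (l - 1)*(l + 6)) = l + 6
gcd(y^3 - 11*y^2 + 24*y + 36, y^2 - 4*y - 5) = y + 1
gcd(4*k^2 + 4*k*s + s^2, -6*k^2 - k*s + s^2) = 2*k + s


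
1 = 1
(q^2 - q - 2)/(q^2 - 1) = (q - 2)/(q - 1)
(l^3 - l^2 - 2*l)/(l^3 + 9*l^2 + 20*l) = (l^2 - l - 2)/(l^2 + 9*l + 20)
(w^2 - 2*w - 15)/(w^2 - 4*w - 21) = (w - 5)/(w - 7)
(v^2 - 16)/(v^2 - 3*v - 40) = (16 - v^2)/(-v^2 + 3*v + 40)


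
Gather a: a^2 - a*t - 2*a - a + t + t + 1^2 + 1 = a^2 + a*(-t - 3) + 2*t + 2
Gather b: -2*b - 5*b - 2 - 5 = -7*b - 7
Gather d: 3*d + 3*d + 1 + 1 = 6*d + 2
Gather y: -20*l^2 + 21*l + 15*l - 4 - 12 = -20*l^2 + 36*l - 16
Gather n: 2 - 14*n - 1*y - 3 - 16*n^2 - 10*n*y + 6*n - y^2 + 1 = -16*n^2 + n*(-10*y - 8) - y^2 - y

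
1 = 1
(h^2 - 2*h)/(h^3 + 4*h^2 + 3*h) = (h - 2)/(h^2 + 4*h + 3)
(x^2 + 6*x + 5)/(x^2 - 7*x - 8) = (x + 5)/(x - 8)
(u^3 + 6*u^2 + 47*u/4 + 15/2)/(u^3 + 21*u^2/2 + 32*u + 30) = (u + 3/2)/(u + 6)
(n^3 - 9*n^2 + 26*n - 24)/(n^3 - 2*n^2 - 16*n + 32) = (n - 3)/(n + 4)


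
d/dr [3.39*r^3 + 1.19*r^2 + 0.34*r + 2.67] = 10.17*r^2 + 2.38*r + 0.34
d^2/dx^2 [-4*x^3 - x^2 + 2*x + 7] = -24*x - 2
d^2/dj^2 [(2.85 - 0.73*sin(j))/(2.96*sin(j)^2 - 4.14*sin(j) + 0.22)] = (6.39596799999999*sin(j)^5 - 90.936528*sin(j)^4 + 89.130928*sin(j)^3 + 109.064064*sin(j)^2 - 209.258432*sin(j) + 92.654112)/(2.96*sin(j)^2 - 4.14*sin(j) + 0.22)^3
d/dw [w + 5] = 1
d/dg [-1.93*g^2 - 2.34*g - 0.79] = -3.86*g - 2.34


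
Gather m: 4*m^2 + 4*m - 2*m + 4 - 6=4*m^2 + 2*m - 2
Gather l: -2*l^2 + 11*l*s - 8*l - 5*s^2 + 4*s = -2*l^2 + l*(11*s - 8) - 5*s^2 + 4*s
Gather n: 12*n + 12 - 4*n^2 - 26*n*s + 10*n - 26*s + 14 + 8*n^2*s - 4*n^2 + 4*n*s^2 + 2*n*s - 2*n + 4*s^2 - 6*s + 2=n^2*(8*s - 8) + n*(4*s^2 - 24*s + 20) + 4*s^2 - 32*s + 28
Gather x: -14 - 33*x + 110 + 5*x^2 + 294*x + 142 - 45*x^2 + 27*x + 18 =-40*x^2 + 288*x + 256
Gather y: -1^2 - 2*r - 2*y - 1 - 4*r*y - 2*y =-2*r + y*(-4*r - 4) - 2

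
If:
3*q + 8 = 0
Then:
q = -8/3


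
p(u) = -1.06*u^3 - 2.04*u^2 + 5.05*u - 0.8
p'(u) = -3.18*u^2 - 4.08*u + 5.05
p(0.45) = 0.96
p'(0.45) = 2.57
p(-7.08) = 237.38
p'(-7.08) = -125.47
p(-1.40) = -8.96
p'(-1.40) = 4.53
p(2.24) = -11.64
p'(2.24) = -20.05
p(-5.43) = 81.34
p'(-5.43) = -66.56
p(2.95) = -30.87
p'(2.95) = -34.66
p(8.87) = -856.24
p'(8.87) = -281.33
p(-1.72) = -10.13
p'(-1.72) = 2.66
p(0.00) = -0.80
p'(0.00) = 5.05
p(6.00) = -272.90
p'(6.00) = -133.91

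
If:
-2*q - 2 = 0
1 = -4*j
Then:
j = -1/4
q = -1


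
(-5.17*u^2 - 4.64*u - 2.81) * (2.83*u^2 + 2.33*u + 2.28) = -14.6311*u^4 - 25.1773*u^3 - 30.5511*u^2 - 17.1265*u - 6.4068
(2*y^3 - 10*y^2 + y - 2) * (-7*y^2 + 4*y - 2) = -14*y^5 + 78*y^4 - 51*y^3 + 38*y^2 - 10*y + 4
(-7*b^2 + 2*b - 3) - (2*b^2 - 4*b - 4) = -9*b^2 + 6*b + 1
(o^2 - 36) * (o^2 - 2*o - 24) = o^4 - 2*o^3 - 60*o^2 + 72*o + 864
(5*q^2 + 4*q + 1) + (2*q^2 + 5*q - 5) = 7*q^2 + 9*q - 4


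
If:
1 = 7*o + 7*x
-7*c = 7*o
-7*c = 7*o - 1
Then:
No Solution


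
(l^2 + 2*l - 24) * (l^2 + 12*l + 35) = l^4 + 14*l^3 + 35*l^2 - 218*l - 840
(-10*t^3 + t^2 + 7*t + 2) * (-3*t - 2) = 30*t^4 + 17*t^3 - 23*t^2 - 20*t - 4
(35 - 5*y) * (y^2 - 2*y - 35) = -5*y^3 + 45*y^2 + 105*y - 1225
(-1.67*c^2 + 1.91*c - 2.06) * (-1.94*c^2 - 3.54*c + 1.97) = 3.2398*c^4 + 2.2064*c^3 - 6.0549*c^2 + 11.0551*c - 4.0582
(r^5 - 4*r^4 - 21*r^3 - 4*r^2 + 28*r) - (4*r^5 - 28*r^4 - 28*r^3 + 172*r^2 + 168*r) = -3*r^5 + 24*r^4 + 7*r^3 - 176*r^2 - 140*r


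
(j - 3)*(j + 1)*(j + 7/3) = j^3 + j^2/3 - 23*j/3 - 7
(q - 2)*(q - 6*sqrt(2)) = q^2 - 6*sqrt(2)*q - 2*q + 12*sqrt(2)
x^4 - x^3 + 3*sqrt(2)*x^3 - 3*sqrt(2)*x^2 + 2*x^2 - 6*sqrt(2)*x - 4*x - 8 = (x - 2)*(x + 1)*(x + sqrt(2))*(x + 2*sqrt(2))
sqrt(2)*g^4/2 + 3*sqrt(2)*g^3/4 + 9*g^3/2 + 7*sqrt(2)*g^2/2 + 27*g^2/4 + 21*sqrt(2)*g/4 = g*(g + 3/2)*(g + 7*sqrt(2)/2)*(sqrt(2)*g/2 + 1)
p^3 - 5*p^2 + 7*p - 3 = (p - 3)*(p - 1)^2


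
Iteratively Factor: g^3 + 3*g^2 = (g)*(g^2 + 3*g) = g^2*(g + 3)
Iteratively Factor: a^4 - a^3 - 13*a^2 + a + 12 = (a + 3)*(a^3 - 4*a^2 - a + 4) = (a - 4)*(a + 3)*(a^2 - 1) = (a - 4)*(a + 1)*(a + 3)*(a - 1)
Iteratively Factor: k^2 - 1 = (k + 1)*(k - 1)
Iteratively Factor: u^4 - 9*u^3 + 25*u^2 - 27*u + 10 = (u - 1)*(u^3 - 8*u^2 + 17*u - 10) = (u - 2)*(u - 1)*(u^2 - 6*u + 5) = (u - 2)*(u - 1)^2*(u - 5)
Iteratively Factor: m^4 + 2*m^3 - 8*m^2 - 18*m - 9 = (m + 1)*(m^3 + m^2 - 9*m - 9) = (m + 1)*(m + 3)*(m^2 - 2*m - 3) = (m - 3)*(m + 1)*(m + 3)*(m + 1)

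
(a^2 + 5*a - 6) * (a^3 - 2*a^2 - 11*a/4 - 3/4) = a^5 + 3*a^4 - 75*a^3/4 - 5*a^2/2 + 51*a/4 + 9/2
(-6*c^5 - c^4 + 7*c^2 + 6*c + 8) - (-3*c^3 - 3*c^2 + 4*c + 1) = -6*c^5 - c^4 + 3*c^3 + 10*c^2 + 2*c + 7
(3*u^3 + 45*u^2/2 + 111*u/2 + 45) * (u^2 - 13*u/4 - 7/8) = 3*u^5 + 51*u^4/4 - 81*u^3/4 - 2481*u^2/16 - 3117*u/16 - 315/8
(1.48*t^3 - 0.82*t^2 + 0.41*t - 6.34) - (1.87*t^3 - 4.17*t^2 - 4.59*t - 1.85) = -0.39*t^3 + 3.35*t^2 + 5.0*t - 4.49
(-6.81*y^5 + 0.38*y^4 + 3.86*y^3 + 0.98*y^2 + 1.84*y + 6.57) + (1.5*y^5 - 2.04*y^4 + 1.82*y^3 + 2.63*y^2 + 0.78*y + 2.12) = -5.31*y^5 - 1.66*y^4 + 5.68*y^3 + 3.61*y^2 + 2.62*y + 8.69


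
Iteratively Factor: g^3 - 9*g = (g)*(g^2 - 9) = g*(g + 3)*(g - 3)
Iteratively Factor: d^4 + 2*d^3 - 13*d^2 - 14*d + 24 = (d + 4)*(d^3 - 2*d^2 - 5*d + 6) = (d + 2)*(d + 4)*(d^2 - 4*d + 3) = (d - 3)*(d + 2)*(d + 4)*(d - 1)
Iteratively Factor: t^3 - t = (t)*(t^2 - 1) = t*(t - 1)*(t + 1)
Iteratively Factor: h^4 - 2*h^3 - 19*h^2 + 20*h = (h - 5)*(h^3 + 3*h^2 - 4*h) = (h - 5)*(h + 4)*(h^2 - h) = h*(h - 5)*(h + 4)*(h - 1)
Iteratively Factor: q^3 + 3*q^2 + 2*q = (q + 2)*(q^2 + q) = (q + 1)*(q + 2)*(q)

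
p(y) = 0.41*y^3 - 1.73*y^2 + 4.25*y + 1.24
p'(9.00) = 72.74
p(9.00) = 198.25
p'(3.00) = 4.94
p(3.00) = 9.49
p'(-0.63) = 6.92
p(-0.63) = -2.23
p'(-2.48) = 20.40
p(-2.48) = -26.19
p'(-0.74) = 7.48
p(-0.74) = -3.02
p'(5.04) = 18.06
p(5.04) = 31.21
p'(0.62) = 2.58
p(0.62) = 3.31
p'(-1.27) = 10.63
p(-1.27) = -7.79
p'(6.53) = 34.10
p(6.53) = 69.39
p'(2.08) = 2.37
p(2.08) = 6.28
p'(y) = 1.23*y^2 - 3.46*y + 4.25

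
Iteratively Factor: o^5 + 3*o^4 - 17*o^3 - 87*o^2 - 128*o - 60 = (o + 2)*(o^4 + o^3 - 19*o^2 - 49*o - 30) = (o + 2)*(o + 3)*(o^3 - 2*o^2 - 13*o - 10) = (o - 5)*(o + 2)*(o + 3)*(o^2 + 3*o + 2) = (o - 5)*(o + 2)^2*(o + 3)*(o + 1)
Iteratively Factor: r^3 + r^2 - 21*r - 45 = (r + 3)*(r^2 - 2*r - 15) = (r - 5)*(r + 3)*(r + 3)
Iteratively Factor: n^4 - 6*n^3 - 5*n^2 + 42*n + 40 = (n + 1)*(n^3 - 7*n^2 + 2*n + 40) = (n - 4)*(n + 1)*(n^2 - 3*n - 10) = (n - 5)*(n - 4)*(n + 1)*(n + 2)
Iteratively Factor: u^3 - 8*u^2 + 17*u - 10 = (u - 2)*(u^2 - 6*u + 5) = (u - 2)*(u - 1)*(u - 5)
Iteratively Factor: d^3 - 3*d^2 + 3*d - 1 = (d - 1)*(d^2 - 2*d + 1) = (d - 1)^2*(d - 1)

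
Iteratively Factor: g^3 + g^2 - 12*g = (g - 3)*(g^2 + 4*g) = (g - 3)*(g + 4)*(g)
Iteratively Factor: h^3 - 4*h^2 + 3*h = (h - 1)*(h^2 - 3*h) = (h - 3)*(h - 1)*(h)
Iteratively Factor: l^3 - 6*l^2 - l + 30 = (l - 3)*(l^2 - 3*l - 10) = (l - 5)*(l - 3)*(l + 2)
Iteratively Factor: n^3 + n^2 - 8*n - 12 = (n + 2)*(n^2 - n - 6) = (n + 2)^2*(n - 3)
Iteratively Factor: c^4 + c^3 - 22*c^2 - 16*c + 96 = (c - 4)*(c^3 + 5*c^2 - 2*c - 24) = (c - 4)*(c + 4)*(c^2 + c - 6) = (c - 4)*(c + 3)*(c + 4)*(c - 2)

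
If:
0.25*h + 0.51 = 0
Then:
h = -2.04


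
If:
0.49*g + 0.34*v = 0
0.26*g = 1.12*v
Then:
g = 0.00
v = 0.00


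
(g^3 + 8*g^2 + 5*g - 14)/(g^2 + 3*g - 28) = (g^2 + g - 2)/(g - 4)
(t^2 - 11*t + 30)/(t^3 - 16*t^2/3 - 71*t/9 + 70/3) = 9*(t - 5)/(9*t^2 + 6*t - 35)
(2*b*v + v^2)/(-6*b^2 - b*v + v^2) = v/(-3*b + v)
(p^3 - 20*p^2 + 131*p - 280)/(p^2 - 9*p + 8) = (p^2 - 12*p + 35)/(p - 1)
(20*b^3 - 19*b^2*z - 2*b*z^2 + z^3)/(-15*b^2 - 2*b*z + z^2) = (-4*b^2 + 3*b*z + z^2)/(3*b + z)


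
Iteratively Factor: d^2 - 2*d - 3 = (d - 3)*(d + 1)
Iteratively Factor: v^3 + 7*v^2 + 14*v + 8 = (v + 1)*(v^2 + 6*v + 8) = (v + 1)*(v + 2)*(v + 4)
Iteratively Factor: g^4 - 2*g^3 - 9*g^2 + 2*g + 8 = (g - 1)*(g^3 - g^2 - 10*g - 8) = (g - 4)*(g - 1)*(g^2 + 3*g + 2) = (g - 4)*(g - 1)*(g + 1)*(g + 2)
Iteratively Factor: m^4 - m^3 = (m)*(m^3 - m^2) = m*(m - 1)*(m^2) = m^2*(m - 1)*(m)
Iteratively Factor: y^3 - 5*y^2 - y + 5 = (y - 5)*(y^2 - 1) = (y - 5)*(y - 1)*(y + 1)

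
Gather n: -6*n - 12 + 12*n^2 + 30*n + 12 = 12*n^2 + 24*n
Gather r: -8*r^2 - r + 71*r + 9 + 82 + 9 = -8*r^2 + 70*r + 100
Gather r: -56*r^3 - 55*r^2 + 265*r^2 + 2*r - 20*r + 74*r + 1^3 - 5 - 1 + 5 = -56*r^3 + 210*r^2 + 56*r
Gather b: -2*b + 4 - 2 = 2 - 2*b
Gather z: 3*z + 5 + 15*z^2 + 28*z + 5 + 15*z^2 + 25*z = 30*z^2 + 56*z + 10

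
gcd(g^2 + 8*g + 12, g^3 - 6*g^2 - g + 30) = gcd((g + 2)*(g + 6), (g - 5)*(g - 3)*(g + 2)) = g + 2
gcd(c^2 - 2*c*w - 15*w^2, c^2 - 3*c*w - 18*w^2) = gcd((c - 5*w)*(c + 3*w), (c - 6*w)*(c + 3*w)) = c + 3*w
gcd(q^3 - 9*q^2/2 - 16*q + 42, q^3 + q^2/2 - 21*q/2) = q + 7/2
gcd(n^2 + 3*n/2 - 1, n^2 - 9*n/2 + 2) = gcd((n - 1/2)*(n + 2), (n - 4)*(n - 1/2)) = n - 1/2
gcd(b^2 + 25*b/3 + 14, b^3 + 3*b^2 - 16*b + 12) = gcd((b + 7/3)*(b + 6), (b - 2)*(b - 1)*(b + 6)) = b + 6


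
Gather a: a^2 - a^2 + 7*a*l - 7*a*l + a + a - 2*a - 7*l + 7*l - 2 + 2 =0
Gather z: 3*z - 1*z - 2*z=0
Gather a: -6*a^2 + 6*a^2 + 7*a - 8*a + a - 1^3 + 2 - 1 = 0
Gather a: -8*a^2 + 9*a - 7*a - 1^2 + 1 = -8*a^2 + 2*a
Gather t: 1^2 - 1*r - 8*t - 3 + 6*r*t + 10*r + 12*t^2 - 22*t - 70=9*r + 12*t^2 + t*(6*r - 30) - 72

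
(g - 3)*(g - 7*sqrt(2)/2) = g^2 - 7*sqrt(2)*g/2 - 3*g + 21*sqrt(2)/2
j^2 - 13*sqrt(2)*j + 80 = (j - 8*sqrt(2))*(j - 5*sqrt(2))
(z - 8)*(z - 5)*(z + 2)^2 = z^4 - 9*z^3 - 8*z^2 + 108*z + 160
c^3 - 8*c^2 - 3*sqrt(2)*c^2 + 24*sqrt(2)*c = c*(c - 8)*(c - 3*sqrt(2))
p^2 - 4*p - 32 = (p - 8)*(p + 4)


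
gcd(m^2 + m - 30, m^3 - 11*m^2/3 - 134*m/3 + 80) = m + 6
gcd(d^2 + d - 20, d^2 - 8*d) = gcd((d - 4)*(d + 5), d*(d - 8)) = 1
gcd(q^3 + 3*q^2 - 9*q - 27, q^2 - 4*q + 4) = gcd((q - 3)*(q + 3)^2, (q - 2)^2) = 1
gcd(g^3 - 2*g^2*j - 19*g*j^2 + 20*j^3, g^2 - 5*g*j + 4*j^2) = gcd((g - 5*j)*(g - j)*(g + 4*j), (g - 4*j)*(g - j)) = g - j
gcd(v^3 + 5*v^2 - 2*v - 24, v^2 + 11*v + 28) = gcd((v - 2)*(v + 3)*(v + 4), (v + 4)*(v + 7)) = v + 4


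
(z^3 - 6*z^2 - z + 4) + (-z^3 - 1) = -6*z^2 - z + 3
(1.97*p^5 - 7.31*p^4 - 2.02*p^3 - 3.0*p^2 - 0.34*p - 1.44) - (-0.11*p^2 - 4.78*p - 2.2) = 1.97*p^5 - 7.31*p^4 - 2.02*p^3 - 2.89*p^2 + 4.44*p + 0.76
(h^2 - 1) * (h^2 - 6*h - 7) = h^4 - 6*h^3 - 8*h^2 + 6*h + 7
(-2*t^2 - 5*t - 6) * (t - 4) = -2*t^3 + 3*t^2 + 14*t + 24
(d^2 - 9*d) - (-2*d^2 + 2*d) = 3*d^2 - 11*d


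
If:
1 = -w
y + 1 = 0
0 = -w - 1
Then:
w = -1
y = -1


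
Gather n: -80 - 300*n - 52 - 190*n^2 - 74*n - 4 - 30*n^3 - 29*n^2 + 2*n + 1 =-30*n^3 - 219*n^2 - 372*n - 135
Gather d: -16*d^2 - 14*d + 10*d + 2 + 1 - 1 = -16*d^2 - 4*d + 2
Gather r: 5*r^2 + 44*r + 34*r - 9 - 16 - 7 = 5*r^2 + 78*r - 32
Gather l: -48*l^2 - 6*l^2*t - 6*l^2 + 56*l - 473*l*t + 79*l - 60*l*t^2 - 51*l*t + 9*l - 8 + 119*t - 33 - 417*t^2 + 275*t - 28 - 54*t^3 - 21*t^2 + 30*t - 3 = l^2*(-6*t - 54) + l*(-60*t^2 - 524*t + 144) - 54*t^3 - 438*t^2 + 424*t - 72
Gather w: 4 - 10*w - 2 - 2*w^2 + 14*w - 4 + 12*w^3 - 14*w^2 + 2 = 12*w^3 - 16*w^2 + 4*w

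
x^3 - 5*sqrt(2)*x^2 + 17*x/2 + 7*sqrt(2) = (x - 7*sqrt(2)/2)*(x - 2*sqrt(2))*(x + sqrt(2)/2)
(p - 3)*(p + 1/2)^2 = p^3 - 2*p^2 - 11*p/4 - 3/4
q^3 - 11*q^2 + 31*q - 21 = (q - 7)*(q - 3)*(q - 1)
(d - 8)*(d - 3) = d^2 - 11*d + 24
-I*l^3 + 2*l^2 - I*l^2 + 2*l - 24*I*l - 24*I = (l - 4*I)*(l + 6*I)*(-I*l - I)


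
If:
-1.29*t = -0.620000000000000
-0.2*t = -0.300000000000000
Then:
No Solution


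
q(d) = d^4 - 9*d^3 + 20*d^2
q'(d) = 4*d^3 - 27*d^2 + 40*d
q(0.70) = 6.95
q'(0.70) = 16.14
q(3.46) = 9.96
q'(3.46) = -19.15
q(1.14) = 14.35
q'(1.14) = 16.44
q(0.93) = 10.81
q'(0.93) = 17.07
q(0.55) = 4.64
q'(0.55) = 14.50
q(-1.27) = 53.29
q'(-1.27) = -102.54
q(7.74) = 613.91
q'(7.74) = 546.83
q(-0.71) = 13.56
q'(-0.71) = -43.44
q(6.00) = 72.00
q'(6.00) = 132.00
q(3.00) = 18.00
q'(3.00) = -15.00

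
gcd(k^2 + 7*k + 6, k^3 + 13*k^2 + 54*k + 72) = k + 6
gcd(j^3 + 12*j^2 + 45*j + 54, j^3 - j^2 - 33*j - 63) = j^2 + 6*j + 9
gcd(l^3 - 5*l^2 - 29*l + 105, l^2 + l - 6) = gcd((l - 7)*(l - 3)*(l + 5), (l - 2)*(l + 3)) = 1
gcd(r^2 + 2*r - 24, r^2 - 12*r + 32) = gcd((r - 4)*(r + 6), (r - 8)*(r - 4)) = r - 4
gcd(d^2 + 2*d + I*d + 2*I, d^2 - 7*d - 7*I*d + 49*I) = 1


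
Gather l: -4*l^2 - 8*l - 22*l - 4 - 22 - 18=-4*l^2 - 30*l - 44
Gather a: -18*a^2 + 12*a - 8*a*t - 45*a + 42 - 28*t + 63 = -18*a^2 + a*(-8*t - 33) - 28*t + 105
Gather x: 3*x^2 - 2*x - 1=3*x^2 - 2*x - 1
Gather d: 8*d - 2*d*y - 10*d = d*(-2*y - 2)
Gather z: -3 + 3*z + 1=3*z - 2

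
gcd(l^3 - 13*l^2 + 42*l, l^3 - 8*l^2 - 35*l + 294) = l - 7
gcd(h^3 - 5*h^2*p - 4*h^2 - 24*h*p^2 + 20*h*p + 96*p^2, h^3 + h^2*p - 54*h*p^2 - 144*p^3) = -h^2 + 5*h*p + 24*p^2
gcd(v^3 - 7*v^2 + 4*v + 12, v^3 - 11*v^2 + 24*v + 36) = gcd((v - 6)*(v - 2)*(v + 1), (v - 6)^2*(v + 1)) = v^2 - 5*v - 6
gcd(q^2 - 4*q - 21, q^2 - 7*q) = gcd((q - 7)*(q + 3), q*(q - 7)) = q - 7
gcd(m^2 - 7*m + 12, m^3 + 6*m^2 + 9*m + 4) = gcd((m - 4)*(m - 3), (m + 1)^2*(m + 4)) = 1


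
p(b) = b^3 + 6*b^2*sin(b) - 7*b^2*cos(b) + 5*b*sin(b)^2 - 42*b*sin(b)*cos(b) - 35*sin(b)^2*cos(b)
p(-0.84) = -39.86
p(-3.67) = 8.64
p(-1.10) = -47.30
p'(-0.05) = 8.46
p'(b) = 7*b^2*sin(b) + 6*b^2*cos(b) + 3*b^2 + 42*b*sin(b)^2 + 10*b*sin(b)*cos(b) + 12*b*sin(b) - 42*b*cos(b)^2 - 14*b*cos(b) + 35*sin(b)^3 + 5*sin(b)^2 - 70*sin(b)*cos(b)^2 - 42*sin(b)*cos(b)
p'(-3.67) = 41.06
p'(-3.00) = 48.76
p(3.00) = 115.58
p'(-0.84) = 49.37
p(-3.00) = 45.74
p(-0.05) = -0.21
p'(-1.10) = 4.39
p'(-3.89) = 19.46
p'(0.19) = -28.99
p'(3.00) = -99.70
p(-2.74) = 54.43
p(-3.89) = 1.94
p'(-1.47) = -71.27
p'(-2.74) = 14.86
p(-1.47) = -34.54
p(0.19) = -2.87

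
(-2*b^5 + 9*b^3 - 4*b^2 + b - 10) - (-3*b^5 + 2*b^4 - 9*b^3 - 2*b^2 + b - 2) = b^5 - 2*b^4 + 18*b^3 - 2*b^2 - 8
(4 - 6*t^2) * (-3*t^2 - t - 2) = 18*t^4 + 6*t^3 - 4*t - 8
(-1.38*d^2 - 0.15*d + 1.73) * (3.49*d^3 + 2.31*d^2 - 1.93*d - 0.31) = -4.8162*d^5 - 3.7113*d^4 + 8.3546*d^3 + 4.7136*d^2 - 3.2924*d - 0.5363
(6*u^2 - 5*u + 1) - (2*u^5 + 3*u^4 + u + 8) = -2*u^5 - 3*u^4 + 6*u^2 - 6*u - 7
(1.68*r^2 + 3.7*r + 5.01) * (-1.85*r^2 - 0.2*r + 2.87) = -3.108*r^4 - 7.181*r^3 - 5.1869*r^2 + 9.617*r + 14.3787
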